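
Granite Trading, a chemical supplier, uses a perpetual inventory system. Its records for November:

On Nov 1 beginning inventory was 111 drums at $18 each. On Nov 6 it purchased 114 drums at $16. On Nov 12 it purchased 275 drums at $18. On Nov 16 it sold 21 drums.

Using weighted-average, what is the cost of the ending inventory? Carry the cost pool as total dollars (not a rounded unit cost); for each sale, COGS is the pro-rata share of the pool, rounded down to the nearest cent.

Ending inventory = $8,403.58

After Nov 1: 111 on hand, pool $1,998.00 (≈ $18.0000 each)
After Nov 6: 225 on hand, pool $3,822.00 (≈ $16.9867 each)
After Nov 12: 500 on hand, pool $8,772.00 (≈ $17.5440 each)
Nov 16, sell 21: 21/500 × $8,772.00 → $368.42
Ending inventory (cost pool remaining) = $8,403.58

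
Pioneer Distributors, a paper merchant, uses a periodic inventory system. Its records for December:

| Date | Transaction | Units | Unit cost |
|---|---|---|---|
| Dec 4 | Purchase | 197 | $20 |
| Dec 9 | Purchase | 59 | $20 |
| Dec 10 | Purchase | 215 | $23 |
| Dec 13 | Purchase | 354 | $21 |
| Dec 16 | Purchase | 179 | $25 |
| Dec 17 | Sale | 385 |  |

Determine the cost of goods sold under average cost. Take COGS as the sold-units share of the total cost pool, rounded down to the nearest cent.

COGS = $8,426.28

Dec 17, sell 385: 385/1004 × $21,974.00 → $8,426.28
Ending inventory (cost pool remaining) = $13,547.72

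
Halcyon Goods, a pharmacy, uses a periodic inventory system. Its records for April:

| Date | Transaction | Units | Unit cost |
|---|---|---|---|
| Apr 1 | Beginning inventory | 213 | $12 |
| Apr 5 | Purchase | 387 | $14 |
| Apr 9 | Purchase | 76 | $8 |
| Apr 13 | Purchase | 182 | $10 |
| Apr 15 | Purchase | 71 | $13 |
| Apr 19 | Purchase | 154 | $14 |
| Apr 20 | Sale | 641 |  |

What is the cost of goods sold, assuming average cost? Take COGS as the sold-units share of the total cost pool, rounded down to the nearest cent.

Apr 20, sell 641: 641/1083 × $13,481.00 → $7,979.05
Ending inventory (cost pool remaining) = $5,501.95

COGS = $7,979.05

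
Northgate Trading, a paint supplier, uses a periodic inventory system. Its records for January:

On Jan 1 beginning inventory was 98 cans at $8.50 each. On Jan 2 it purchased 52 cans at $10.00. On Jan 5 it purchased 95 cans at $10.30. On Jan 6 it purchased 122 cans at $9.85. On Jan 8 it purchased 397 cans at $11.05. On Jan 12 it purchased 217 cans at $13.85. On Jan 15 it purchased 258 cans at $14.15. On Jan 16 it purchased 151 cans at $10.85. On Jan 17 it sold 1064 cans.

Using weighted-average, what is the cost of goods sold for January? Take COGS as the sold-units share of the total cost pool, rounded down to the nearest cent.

Jan 17, sell 1064: 1064/1390 × $16,214.55 → $12,411.71
Ending inventory (cost pool remaining) = $3,802.84

COGS = $12,411.71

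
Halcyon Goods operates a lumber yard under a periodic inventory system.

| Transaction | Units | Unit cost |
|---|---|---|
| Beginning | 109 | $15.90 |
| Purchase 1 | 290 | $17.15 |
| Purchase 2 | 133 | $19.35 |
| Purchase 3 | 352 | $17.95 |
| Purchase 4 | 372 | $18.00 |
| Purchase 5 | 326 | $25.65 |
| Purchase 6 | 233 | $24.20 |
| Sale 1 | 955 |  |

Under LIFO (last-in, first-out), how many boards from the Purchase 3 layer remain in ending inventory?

Sale 1 (955) [LIFO — newest first]: 233 @ $24.20 + 326 @ $25.65 + 372 @ $18.00 + 24 @ $17.95 = $21,127.30
Ending inventory: 109 @ $15.90 + 290 @ $17.15 + 133 @ $19.35 + 328 @ $17.95 = $15,167.75
Check: goods available $36,295.05 = COGS $21,127.30 + ending $15,167.75

328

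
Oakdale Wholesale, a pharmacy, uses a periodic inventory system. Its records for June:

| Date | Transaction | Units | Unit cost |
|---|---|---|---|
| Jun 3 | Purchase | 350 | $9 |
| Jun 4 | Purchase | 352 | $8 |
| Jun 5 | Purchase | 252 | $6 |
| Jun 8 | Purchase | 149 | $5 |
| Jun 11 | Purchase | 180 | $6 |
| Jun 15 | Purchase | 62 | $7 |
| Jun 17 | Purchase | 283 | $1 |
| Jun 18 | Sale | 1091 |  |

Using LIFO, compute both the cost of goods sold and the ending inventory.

COGS = $5,374; ending inventory = $4,646

Jun 18, 1091 sold [LIFO — newest first]: 283 @ $1 + 62 @ $7 + 180 @ $6 + 149 @ $5 + 252 @ $6 + 165 @ $8 = $5,374
Ending inventory: 350 @ $9 + 187 @ $8 = $4,646
Check: goods available $10,020 = COGS $5,374 + ending $4,646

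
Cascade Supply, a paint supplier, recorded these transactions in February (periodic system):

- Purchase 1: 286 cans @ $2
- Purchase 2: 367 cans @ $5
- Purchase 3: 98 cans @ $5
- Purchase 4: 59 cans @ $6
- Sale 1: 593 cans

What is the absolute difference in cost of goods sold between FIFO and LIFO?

FIFO COGS: 286 @ $2 + 307 @ $5 = $2,107
LIFO COGS: 59 @ $6 + 98 @ $5 + 367 @ $5 + 69 @ $2 = $2,817
Difference = |$2,107 − $2,817| = $710

$710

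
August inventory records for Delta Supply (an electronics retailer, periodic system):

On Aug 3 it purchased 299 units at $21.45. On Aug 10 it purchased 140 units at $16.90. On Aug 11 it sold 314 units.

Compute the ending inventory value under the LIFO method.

Ending inventory = $2,681.25

Aug 11, 314 sold [LIFO — newest first]: 140 @ $16.90 + 174 @ $21.45 = $6,098.30
Ending inventory: 125 @ $21.45 = $2,681.25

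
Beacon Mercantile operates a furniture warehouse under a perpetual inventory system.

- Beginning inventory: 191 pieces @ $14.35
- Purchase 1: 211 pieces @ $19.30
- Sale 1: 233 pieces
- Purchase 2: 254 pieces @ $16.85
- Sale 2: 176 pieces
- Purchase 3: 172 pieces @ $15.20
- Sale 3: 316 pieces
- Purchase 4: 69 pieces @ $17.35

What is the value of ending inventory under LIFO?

Ending inventory = $2,675.20

Sale 1 (233) [LIFO — newest first]: 211 @ $19.30 + 22 @ $14.35 = $4,388.00
Sale 2 (176) [LIFO — newest first]: 176 @ $16.85 = $2,965.60
Sale 3 (316) [LIFO — newest first]: 172 @ $15.20 + 78 @ $16.85 + 66 @ $14.35 = $4,875.80
Total COGS = $4,388.00 + $2,965.60 + $4,875.80 = $12,229.40
Ending inventory: 103 @ $14.35 + 69 @ $17.35 = $2,675.20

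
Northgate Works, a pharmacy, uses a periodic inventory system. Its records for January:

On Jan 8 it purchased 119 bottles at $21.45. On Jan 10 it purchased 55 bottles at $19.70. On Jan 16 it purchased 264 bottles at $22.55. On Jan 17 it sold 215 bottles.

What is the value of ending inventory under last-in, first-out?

Jan 17, 215 sold [LIFO — newest first]: 215 @ $22.55 = $4,848.25
Ending inventory: 119 @ $21.45 + 55 @ $19.70 + 49 @ $22.55 = $4,741.00
Check: goods available $9,589.25 = COGS $4,848.25 + ending $4,741.00

Ending inventory = $4,741.00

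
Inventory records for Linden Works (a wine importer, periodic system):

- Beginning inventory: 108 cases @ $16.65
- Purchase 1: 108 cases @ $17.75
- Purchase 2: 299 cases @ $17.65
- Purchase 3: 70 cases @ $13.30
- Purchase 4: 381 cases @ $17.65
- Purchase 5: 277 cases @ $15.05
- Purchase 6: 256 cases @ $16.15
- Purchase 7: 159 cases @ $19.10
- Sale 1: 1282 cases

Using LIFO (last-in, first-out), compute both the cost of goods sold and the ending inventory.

Sale 1 (1282) [LIFO — newest first]: 159 @ $19.10 + 256 @ $16.15 + 277 @ $15.05 + 381 @ $17.65 + 70 @ $13.30 + 139 @ $17.65 = $21,449.15
Ending inventory: 108 @ $16.65 + 108 @ $17.75 + 160 @ $17.65 = $6,539.20

COGS = $21,449.15; ending inventory = $6,539.20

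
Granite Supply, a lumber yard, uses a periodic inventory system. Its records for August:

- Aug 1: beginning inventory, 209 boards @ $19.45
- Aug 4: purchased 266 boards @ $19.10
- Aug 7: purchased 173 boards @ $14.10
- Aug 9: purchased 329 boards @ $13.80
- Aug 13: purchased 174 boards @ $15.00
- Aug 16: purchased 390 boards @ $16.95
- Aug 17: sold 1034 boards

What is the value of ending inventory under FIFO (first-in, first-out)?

Aug 17, 1034 sold [FIFO — oldest first]: 209 @ $19.45 + 266 @ $19.10 + 173 @ $14.10 + 329 @ $13.80 + 57 @ $15.00 = $16,980.15
Ending inventory: 117 @ $15.00 + 390 @ $16.95 = $8,365.50
Check: goods available $25,345.65 = COGS $16,980.15 + ending $8,365.50

Ending inventory = $8,365.50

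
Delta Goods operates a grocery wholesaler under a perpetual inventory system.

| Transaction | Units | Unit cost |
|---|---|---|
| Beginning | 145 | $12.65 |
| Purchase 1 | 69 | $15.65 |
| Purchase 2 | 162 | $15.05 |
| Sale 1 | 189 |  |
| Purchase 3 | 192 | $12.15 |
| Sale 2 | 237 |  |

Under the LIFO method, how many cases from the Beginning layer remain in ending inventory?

Sale 1 (189) [LIFO — newest first]: 162 @ $15.05 + 27 @ $15.65 = $2,860.65
Sale 2 (237) [LIFO — newest first]: 192 @ $12.15 + 42 @ $15.65 + 3 @ $12.65 = $3,028.05
Total COGS = $2,860.65 + $3,028.05 = $5,888.70
Ending inventory: 142 @ $12.65 = $1,796.30

142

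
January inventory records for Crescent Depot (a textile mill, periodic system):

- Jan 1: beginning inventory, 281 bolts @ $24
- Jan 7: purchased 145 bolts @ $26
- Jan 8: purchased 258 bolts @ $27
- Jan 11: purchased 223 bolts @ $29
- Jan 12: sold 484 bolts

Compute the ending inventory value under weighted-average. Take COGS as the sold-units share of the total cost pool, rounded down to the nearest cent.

Ending inventory = $11,168.23

Jan 12, sell 484: 484/907 × $23,947.00 → $12,778.77
Ending inventory (cost pool remaining) = $11,168.23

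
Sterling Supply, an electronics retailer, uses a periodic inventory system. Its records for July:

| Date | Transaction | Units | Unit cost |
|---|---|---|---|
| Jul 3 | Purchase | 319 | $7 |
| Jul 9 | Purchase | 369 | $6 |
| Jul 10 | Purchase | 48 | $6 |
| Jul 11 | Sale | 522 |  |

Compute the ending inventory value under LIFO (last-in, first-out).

Jul 11, 522 sold [LIFO — newest first]: 48 @ $6 + 369 @ $6 + 105 @ $7 = $3,237
Ending inventory: 214 @ $7 = $1,498

Ending inventory = $1,498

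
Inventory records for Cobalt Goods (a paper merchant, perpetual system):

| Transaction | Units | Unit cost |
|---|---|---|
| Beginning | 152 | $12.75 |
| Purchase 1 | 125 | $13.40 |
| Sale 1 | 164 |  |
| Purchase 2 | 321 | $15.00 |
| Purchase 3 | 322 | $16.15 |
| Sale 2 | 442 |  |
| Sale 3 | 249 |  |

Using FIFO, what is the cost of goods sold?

COGS = $12,578.55

Sale 1 (164) [FIFO — oldest first]: 152 @ $12.75 + 12 @ $13.40 = $2,098.80
Sale 2 (442) [FIFO — oldest first]: 113 @ $13.40 + 321 @ $15.00 + 8 @ $16.15 = $6,458.40
Sale 3 (249) [FIFO — oldest first]: 249 @ $16.15 = $4,021.35
Total COGS = $2,098.80 + $6,458.40 + $4,021.35 = $12,578.55
Ending inventory: 65 @ $16.15 = $1,049.75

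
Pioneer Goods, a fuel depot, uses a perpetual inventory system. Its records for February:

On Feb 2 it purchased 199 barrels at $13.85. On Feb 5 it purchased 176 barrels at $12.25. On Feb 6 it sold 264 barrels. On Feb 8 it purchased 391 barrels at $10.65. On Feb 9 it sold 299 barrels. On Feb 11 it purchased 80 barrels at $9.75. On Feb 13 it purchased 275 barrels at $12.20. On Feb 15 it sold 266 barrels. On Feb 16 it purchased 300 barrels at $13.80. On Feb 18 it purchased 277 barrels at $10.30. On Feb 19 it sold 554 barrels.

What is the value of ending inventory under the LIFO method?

Ending inventory = $3,724.35

Feb 6, 264 sold [LIFO — newest first]: 176 @ $12.25 + 88 @ $13.85 = $3,374.80
Feb 9, 299 sold [LIFO — newest first]: 299 @ $10.65 = $3,184.35
Feb 15, 266 sold [LIFO — newest first]: 266 @ $12.20 = $3,245.20
Feb 19, 554 sold [LIFO — newest first]: 277 @ $10.30 + 277 @ $13.80 = $6,675.70
Total COGS = $3,374.80 + $3,184.35 + $3,245.20 + $6,675.70 = $16,480.05
Ending inventory: 111 @ $13.85 + 92 @ $10.65 + 80 @ $9.75 + 9 @ $12.20 + 23 @ $13.80 = $3,724.35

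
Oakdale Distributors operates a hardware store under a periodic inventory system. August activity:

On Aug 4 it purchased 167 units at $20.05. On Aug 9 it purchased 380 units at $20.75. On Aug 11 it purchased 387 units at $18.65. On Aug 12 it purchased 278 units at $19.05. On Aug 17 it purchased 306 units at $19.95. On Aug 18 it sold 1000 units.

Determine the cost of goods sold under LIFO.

Aug 18, 1000 sold [LIFO — newest first]: 306 @ $19.95 + 278 @ $19.05 + 387 @ $18.65 + 29 @ $20.75 = $19,219.90
Ending inventory: 167 @ $20.05 + 351 @ $20.75 = $10,631.60
Check: goods available $29,851.50 = COGS $19,219.90 + ending $10,631.60

COGS = $19,219.90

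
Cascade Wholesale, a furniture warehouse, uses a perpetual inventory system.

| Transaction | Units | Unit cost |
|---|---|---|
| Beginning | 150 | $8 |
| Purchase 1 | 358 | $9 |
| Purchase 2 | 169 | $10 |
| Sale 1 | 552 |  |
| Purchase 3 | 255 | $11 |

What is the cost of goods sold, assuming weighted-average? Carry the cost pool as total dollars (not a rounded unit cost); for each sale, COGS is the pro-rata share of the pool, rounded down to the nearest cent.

After Beginning: 150 on hand, pool $1,200.00 (≈ $8.0000 each)
After Purchase 1: 508 on hand, pool $4,422.00 (≈ $8.7047 each)
After Purchase 2: 677 on hand, pool $6,112.00 (≈ $9.0281 each)
Sale 1, sell 552: 552/677 × $6,112.00 → $4,983.49
After Purchase 3: 380 on hand, pool $3,933.51 (≈ $10.3513 each)
Ending inventory (cost pool remaining) = $3,933.51

COGS = $4,983.49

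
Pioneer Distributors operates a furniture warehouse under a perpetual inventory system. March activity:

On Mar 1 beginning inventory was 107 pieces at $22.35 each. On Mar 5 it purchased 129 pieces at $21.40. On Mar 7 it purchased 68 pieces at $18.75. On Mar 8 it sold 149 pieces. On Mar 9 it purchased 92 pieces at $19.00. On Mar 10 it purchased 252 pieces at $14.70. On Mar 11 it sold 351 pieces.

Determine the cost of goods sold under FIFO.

Mar 8, 149 sold [FIFO — oldest first]: 107 @ $22.35 + 42 @ $21.40 = $3,290.25
Mar 11, 351 sold [FIFO — oldest first]: 87 @ $21.40 + 68 @ $18.75 + 92 @ $19.00 + 104 @ $14.70 = $6,413.60
Total COGS = $3,290.25 + $6,413.60 = $9,703.85
Ending inventory: 148 @ $14.70 = $2,175.60
Check: goods available $11,879.45 = COGS $9,703.85 + ending $2,175.60

COGS = $9,703.85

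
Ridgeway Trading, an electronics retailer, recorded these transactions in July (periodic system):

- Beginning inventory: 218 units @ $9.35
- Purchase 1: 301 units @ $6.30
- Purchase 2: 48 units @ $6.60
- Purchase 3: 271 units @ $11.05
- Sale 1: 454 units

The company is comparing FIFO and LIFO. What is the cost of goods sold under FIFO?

COGS = $3,525.10

FIFO COGS: 218 @ $9.35 + 236 @ $6.30 = $3,525.10
LIFO COGS: 271 @ $11.05 + 48 @ $6.60 + 135 @ $6.30 = $4,161.85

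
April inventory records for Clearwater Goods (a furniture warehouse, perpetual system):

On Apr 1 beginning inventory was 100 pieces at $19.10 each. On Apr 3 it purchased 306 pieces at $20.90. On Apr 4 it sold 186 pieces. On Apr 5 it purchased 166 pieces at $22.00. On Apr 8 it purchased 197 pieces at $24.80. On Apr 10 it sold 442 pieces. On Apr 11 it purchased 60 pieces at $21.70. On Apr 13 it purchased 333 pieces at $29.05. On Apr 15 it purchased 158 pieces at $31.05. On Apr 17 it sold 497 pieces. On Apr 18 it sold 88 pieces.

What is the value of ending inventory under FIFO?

Ending inventory = $3,322.35

Apr 4, 186 sold [FIFO — oldest first]: 100 @ $19.10 + 86 @ $20.90 = $3,707.40
Apr 10, 442 sold [FIFO — oldest first]: 220 @ $20.90 + 166 @ $22.00 + 56 @ $24.80 = $9,638.80
Apr 17, 497 sold [FIFO — oldest first]: 141 @ $24.80 + 60 @ $21.70 + 296 @ $29.05 = $13,397.60
Apr 18, 88 sold [FIFO — oldest first]: 37 @ $29.05 + 51 @ $31.05 = $2,658.40
Total COGS = $3,707.40 + $9,638.80 + $13,397.60 + $2,658.40 = $29,402.20
Ending inventory: 107 @ $31.05 = $3,322.35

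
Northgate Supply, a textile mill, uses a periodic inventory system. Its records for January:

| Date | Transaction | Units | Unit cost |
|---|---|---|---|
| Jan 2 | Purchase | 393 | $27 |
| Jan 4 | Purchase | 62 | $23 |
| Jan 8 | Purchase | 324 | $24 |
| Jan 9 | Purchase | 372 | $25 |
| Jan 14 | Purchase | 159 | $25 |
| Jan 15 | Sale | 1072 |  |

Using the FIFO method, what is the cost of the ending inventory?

Ending inventory = $5,950

Jan 15, 1072 sold [FIFO — oldest first]: 393 @ $27 + 62 @ $23 + 324 @ $24 + 293 @ $25 = $27,138
Ending inventory: 79 @ $25 + 159 @ $25 = $5,950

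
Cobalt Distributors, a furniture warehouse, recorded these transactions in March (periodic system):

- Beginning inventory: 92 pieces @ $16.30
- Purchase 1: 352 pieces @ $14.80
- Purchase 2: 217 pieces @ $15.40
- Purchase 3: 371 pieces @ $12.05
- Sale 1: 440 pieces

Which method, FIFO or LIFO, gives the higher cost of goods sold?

FIFO

FIFO COGS: 92 @ $16.30 + 348 @ $14.80 = $6,650.00
LIFO COGS: 371 @ $12.05 + 69 @ $15.40 = $5,533.15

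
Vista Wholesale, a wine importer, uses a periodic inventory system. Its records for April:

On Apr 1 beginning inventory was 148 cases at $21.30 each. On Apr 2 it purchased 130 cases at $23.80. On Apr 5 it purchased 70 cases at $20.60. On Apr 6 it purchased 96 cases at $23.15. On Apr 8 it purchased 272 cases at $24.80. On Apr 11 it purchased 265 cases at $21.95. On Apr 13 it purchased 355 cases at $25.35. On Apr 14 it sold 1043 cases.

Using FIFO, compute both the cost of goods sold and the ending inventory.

Apr 14, 1043 sold [FIFO — oldest first]: 148 @ $21.30 + 130 @ $23.80 + 70 @ $20.60 + 96 @ $23.15 + 272 @ $24.80 + 265 @ $21.95 + 62 @ $25.35 = $24,044.85
Ending inventory: 293 @ $25.35 = $7,427.55
Check: goods available $31,472.40 = COGS $24,044.85 + ending $7,427.55

COGS = $24,044.85; ending inventory = $7,427.55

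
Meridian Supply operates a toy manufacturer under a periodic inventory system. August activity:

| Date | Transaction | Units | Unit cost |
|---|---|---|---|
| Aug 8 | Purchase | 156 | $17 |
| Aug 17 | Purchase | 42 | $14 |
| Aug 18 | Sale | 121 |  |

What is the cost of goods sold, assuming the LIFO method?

COGS = $1,931

Aug 18, 121 sold [LIFO — newest first]: 42 @ $14 + 79 @ $17 = $1,931
Ending inventory: 77 @ $17 = $1,309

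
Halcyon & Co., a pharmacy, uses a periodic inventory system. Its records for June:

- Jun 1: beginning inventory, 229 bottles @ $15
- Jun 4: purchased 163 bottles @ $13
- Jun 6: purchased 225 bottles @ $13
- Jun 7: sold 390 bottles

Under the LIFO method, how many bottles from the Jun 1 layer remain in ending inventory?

227

Jun 7, 390 sold [LIFO — newest first]: 225 @ $13 + 163 @ $13 + 2 @ $15 = $5,074
Ending inventory: 227 @ $15 = $3,405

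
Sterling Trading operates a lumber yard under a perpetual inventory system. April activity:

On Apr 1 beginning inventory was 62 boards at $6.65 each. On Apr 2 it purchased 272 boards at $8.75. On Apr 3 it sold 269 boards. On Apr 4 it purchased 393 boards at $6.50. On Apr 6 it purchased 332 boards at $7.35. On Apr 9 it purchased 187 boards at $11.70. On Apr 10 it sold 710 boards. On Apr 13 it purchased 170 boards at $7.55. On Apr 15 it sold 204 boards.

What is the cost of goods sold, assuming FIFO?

COGS = $9,237.80

Apr 3, 269 sold [FIFO — oldest first]: 62 @ $6.65 + 207 @ $8.75 = $2,223.55
Apr 10, 710 sold [FIFO — oldest first]: 65 @ $8.75 + 393 @ $6.50 + 252 @ $7.35 = $4,975.45
Apr 15, 204 sold [FIFO — oldest first]: 80 @ $7.35 + 124 @ $11.70 = $2,038.80
Total COGS = $2,223.55 + $4,975.45 + $2,038.80 = $9,237.80
Ending inventory: 63 @ $11.70 + 170 @ $7.55 = $2,020.60
Check: goods available $11,258.40 = COGS $9,237.80 + ending $2,020.60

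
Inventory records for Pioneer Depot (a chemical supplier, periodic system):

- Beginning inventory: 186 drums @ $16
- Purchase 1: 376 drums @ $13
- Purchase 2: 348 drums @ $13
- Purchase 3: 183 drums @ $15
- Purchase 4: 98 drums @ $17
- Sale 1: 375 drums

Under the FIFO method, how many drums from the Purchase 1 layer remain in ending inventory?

Sale 1 (375) [FIFO — oldest first]: 186 @ $16 + 189 @ $13 = $5,433
Ending inventory: 187 @ $13 + 348 @ $13 + 183 @ $15 + 98 @ $17 = $11,366

187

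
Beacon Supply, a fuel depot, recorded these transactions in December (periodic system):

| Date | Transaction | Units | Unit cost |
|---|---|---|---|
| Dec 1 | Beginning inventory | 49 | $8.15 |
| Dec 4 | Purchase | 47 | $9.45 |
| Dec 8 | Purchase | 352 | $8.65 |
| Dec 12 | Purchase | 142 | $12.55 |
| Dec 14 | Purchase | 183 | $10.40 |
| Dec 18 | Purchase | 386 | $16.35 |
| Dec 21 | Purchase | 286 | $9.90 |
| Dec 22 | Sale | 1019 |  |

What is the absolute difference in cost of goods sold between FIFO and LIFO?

$1,422.40

FIFO COGS: 49 @ $8.15 + 47 @ $9.45 + 352 @ $8.65 + 142 @ $12.55 + 183 @ $10.40 + 246 @ $16.35 = $11,595.70
LIFO COGS: 286 @ $9.90 + 386 @ $16.35 + 183 @ $10.40 + 142 @ $12.55 + 22 @ $8.65 = $13,018.10
Difference = |$11,595.70 − $13,018.10| = $1,422.40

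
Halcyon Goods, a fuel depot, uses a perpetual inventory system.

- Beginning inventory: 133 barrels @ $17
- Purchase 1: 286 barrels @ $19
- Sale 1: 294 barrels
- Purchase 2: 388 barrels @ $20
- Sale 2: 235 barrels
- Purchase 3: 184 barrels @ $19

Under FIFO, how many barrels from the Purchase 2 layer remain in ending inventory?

Sale 1 (294) [FIFO — oldest first]: 133 @ $17 + 161 @ $19 = $5,320
Sale 2 (235) [FIFO — oldest first]: 125 @ $19 + 110 @ $20 = $4,575
Total COGS = $5,320 + $4,575 = $9,895
Ending inventory: 278 @ $20 + 184 @ $19 = $9,056

278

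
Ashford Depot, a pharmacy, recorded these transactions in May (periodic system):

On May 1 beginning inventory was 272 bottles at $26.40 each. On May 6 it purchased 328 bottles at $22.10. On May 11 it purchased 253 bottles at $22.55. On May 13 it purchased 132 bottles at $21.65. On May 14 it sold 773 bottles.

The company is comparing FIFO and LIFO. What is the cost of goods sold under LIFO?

FIFO COGS: 272 @ $26.40 + 328 @ $22.10 + 173 @ $22.55 = $18,330.75
LIFO COGS: 132 @ $21.65 + 253 @ $22.55 + 328 @ $22.10 + 60 @ $26.40 = $17,395.75

COGS = $17,395.75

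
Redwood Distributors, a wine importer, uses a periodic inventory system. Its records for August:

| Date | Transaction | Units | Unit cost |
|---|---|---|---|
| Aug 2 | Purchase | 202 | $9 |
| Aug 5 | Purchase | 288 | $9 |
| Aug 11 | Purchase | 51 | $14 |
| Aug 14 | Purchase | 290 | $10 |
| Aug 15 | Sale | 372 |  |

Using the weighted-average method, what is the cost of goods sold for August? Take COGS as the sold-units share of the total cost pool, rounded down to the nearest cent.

Aug 15, sell 372: 372/831 × $8,024.00 → $3,591.97
Ending inventory (cost pool remaining) = $4,432.03

COGS = $3,591.97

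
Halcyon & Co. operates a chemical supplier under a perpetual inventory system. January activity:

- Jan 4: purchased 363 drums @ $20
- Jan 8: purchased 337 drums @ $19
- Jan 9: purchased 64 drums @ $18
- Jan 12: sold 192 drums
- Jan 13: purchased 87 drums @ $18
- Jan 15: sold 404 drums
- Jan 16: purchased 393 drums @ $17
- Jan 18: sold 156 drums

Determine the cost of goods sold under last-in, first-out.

Jan 12, 192 sold [LIFO — newest first]: 64 @ $18 + 128 @ $19 = $3,584
Jan 15, 404 sold [LIFO — newest first]: 87 @ $18 + 209 @ $19 + 108 @ $20 = $7,697
Jan 18, 156 sold [LIFO — newest first]: 156 @ $17 = $2,652
Total COGS = $3,584 + $7,697 + $2,652 = $13,933
Ending inventory: 255 @ $20 + 237 @ $17 = $9,129
Check: goods available $23,062 = COGS $13,933 + ending $9,129

COGS = $13,933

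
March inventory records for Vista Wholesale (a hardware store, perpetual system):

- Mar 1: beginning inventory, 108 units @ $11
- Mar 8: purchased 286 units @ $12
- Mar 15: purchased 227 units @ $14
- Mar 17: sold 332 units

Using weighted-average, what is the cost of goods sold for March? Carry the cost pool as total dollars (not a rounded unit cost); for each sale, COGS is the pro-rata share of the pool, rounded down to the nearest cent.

COGS = $4,168.97

After Mar 1: 108 on hand, pool $1,188.00 (≈ $11.0000 each)
After Mar 8: 394 on hand, pool $4,620.00 (≈ $11.7259 each)
After Mar 15: 621 on hand, pool $7,798.00 (≈ $12.5572 each)
Mar 17, sell 332: 332/621 × $7,798.00 → $4,168.97
Ending inventory (cost pool remaining) = $3,629.03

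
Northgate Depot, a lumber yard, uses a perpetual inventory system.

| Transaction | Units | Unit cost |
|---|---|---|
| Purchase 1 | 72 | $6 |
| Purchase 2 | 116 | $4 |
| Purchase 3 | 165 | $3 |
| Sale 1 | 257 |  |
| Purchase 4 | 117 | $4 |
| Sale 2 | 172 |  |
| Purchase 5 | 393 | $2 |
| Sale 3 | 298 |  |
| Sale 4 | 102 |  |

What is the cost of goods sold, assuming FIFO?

Sale 1 (257) [FIFO — oldest first]: 72 @ $6 + 116 @ $4 + 69 @ $3 = $1,103
Sale 2 (172) [FIFO — oldest first]: 96 @ $3 + 76 @ $4 = $592
Sale 3 (298) [FIFO — oldest first]: 41 @ $4 + 257 @ $2 = $678
Sale 4 (102) [FIFO — oldest first]: 102 @ $2 = $204
Total COGS = $1,103 + $592 + $678 + $204 = $2,577
Ending inventory: 34 @ $2 = $68

COGS = $2,577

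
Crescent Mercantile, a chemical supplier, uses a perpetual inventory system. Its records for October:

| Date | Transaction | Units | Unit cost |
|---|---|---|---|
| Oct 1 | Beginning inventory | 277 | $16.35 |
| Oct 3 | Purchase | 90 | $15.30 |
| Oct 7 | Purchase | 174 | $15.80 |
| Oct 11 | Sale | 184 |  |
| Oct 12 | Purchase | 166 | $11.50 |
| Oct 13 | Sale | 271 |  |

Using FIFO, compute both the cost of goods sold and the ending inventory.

COGS = $7,296.35; ending inventory = $3,267.80

Oct 11, 184 sold [FIFO — oldest first]: 184 @ $16.35 = $3,008.40
Oct 13, 271 sold [FIFO — oldest first]: 93 @ $16.35 + 90 @ $15.30 + 88 @ $15.80 = $4,287.95
Total COGS = $3,008.40 + $4,287.95 = $7,296.35
Ending inventory: 86 @ $15.80 + 166 @ $11.50 = $3,267.80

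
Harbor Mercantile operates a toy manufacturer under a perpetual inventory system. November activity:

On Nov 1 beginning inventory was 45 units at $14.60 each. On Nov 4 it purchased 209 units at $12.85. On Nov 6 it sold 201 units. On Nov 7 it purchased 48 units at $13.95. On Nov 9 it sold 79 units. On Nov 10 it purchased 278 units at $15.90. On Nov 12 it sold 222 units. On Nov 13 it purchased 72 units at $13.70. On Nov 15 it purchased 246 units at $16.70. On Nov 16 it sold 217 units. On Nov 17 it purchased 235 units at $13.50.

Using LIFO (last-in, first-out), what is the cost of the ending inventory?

Nov 6, 201 sold [LIFO — newest first]: 201 @ $12.85 = $2,582.85
Nov 9, 79 sold [LIFO — newest first]: 48 @ $13.95 + 8 @ $12.85 + 23 @ $14.60 = $1,108.20
Nov 12, 222 sold [LIFO — newest first]: 222 @ $15.90 = $3,529.80
Nov 16, 217 sold [LIFO — newest first]: 217 @ $16.70 = $3,623.90
Total COGS = $2,582.85 + $1,108.20 + $3,529.80 + $3,623.90 = $10,844.75
Ending inventory: 22 @ $14.60 + 56 @ $15.90 + 72 @ $13.70 + 29 @ $16.70 + 235 @ $13.50 = $5,854.80

Ending inventory = $5,854.80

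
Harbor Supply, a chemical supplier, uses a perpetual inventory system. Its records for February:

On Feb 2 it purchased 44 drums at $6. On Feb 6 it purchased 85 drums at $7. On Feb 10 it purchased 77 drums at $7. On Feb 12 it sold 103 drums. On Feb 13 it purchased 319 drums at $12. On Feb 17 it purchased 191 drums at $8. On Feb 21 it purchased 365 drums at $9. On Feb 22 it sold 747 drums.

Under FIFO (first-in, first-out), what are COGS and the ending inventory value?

COGS = $7,960; ending inventory = $2,079

Feb 12, 103 sold [FIFO — oldest first]: 44 @ $6 + 59 @ $7 = $677
Feb 22, 747 sold [FIFO — oldest first]: 26 @ $7 + 77 @ $7 + 319 @ $12 + 191 @ $8 + 134 @ $9 = $7,283
Total COGS = $677 + $7,283 = $7,960
Ending inventory: 231 @ $9 = $2,079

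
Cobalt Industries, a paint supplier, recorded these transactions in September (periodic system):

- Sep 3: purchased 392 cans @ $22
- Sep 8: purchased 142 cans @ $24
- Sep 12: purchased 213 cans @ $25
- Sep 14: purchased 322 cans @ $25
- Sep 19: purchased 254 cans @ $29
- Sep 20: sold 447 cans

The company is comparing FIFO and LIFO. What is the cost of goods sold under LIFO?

COGS = $12,191

FIFO COGS: 392 @ $22 + 55 @ $24 = $9,944
LIFO COGS: 254 @ $29 + 193 @ $25 = $12,191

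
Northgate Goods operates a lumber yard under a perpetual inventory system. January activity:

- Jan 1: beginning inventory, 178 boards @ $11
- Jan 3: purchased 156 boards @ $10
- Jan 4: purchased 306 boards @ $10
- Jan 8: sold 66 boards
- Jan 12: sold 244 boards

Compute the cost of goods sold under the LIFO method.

Jan 8, 66 sold [LIFO — newest first]: 66 @ $10 = $660
Jan 12, 244 sold [LIFO — newest first]: 240 @ $10 + 4 @ $10 = $2,440
Total COGS = $660 + $2,440 = $3,100
Ending inventory: 178 @ $11 + 152 @ $10 = $3,478

COGS = $3,100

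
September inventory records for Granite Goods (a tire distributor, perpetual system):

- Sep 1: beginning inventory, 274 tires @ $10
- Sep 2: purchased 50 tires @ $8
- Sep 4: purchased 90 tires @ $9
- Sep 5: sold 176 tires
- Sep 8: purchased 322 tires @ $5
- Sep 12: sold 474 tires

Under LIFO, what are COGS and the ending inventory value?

Sep 5, 176 sold [LIFO — newest first]: 90 @ $9 + 50 @ $8 + 36 @ $10 = $1,570
Sep 12, 474 sold [LIFO — newest first]: 322 @ $5 + 152 @ $10 = $3,130
Total COGS = $1,570 + $3,130 = $4,700
Ending inventory: 86 @ $10 = $860

COGS = $4,700; ending inventory = $860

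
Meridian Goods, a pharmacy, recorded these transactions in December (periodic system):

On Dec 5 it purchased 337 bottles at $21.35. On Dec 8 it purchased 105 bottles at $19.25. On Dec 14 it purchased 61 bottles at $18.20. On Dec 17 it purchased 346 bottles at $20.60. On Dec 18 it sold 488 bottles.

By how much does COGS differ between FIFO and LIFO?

$256.35

FIFO COGS: 337 @ $21.35 + 105 @ $19.25 + 46 @ $18.20 = $10,053.40
LIFO COGS: 346 @ $20.60 + 61 @ $18.20 + 81 @ $19.25 = $9,797.05
Difference = |$10,053.40 − $9,797.05| = $256.35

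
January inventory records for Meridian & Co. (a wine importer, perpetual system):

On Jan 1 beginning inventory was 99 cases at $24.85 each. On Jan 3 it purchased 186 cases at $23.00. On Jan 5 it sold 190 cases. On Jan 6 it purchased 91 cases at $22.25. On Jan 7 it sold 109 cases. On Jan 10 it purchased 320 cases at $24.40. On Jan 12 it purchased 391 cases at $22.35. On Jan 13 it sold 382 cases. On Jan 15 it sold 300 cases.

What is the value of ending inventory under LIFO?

Jan 5, 190 sold [LIFO — newest first]: 186 @ $23.00 + 4 @ $24.85 = $4,377.40
Jan 7, 109 sold [LIFO — newest first]: 91 @ $22.25 + 18 @ $24.85 = $2,472.05
Jan 13, 382 sold [LIFO — newest first]: 382 @ $22.35 = $8,537.70
Jan 15, 300 sold [LIFO — newest first]: 9 @ $22.35 + 291 @ $24.40 = $7,301.55
Total COGS = $4,377.40 + $2,472.05 + $8,537.70 + $7,301.55 = $22,688.70
Ending inventory: 77 @ $24.85 + 29 @ $24.40 = $2,621.05
Check: goods available $25,309.75 = COGS $22,688.70 + ending $2,621.05

Ending inventory = $2,621.05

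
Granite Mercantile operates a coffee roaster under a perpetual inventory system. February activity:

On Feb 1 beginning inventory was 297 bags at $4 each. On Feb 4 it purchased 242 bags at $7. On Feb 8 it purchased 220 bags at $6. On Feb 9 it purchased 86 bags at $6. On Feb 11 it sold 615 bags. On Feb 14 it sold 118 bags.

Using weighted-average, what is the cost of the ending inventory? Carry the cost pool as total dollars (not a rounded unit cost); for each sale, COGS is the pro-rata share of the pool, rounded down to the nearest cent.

Ending inventory = $625.35

After Feb 1: 297 on hand, pool $1,188.00 (≈ $4.0000 each)
After Feb 4: 539 on hand, pool $2,882.00 (≈ $5.3469 each)
After Feb 8: 759 on hand, pool $4,202.00 (≈ $5.5362 each)
After Feb 9: 845 on hand, pool $4,718.00 (≈ $5.5834 each)
Feb 11, sell 615: 615/845 × $4,718.00 → $3,433.81
Feb 14, sell 118: 118/230 × $1,284.19 → $658.84
Total COGS = $3,433.81 + $658.84 = $4,092.65
Ending inventory (cost pool remaining) = $625.35
Check: goods available $4,718.00 = COGS $4,092.65 + ending $625.35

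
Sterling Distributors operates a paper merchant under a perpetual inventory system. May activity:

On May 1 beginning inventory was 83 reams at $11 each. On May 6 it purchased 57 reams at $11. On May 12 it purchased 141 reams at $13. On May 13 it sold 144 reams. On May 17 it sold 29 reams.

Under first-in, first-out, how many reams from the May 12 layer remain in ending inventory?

May 13, 144 sold [FIFO — oldest first]: 83 @ $11 + 57 @ $11 + 4 @ $13 = $1,592
May 17, 29 sold [FIFO — oldest first]: 29 @ $13 = $377
Total COGS = $1,592 + $377 = $1,969
Ending inventory: 108 @ $13 = $1,404

108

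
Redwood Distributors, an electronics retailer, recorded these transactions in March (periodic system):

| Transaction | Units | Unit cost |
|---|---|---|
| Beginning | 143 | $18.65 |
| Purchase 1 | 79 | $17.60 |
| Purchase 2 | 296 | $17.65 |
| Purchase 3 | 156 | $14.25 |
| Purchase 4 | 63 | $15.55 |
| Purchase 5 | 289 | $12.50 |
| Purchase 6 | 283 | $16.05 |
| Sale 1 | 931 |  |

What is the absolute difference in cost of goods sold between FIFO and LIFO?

$1,081.10

FIFO COGS: 143 @ $18.65 + 79 @ $17.60 + 296 @ $17.65 + 156 @ $14.25 + 63 @ $15.55 + 194 @ $12.50 = $14,909.40
LIFO COGS: 283 @ $16.05 + 289 @ $12.50 + 63 @ $15.55 + 156 @ $14.25 + 140 @ $17.65 = $13,828.30
Difference = |$14,909.40 − $13,828.30| = $1,081.10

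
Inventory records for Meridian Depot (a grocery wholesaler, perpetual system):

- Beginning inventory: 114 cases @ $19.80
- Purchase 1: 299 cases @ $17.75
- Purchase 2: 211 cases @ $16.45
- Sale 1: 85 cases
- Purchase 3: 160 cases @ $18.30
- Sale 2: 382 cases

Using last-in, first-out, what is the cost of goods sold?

Sale 1 (85) [LIFO — newest first]: 85 @ $16.45 = $1,398.25
Sale 2 (382) [LIFO — newest first]: 160 @ $18.30 + 126 @ $16.45 + 96 @ $17.75 = $6,704.70
Total COGS = $1,398.25 + $6,704.70 = $8,102.95
Ending inventory: 114 @ $19.80 + 203 @ $17.75 = $5,860.45

COGS = $8,102.95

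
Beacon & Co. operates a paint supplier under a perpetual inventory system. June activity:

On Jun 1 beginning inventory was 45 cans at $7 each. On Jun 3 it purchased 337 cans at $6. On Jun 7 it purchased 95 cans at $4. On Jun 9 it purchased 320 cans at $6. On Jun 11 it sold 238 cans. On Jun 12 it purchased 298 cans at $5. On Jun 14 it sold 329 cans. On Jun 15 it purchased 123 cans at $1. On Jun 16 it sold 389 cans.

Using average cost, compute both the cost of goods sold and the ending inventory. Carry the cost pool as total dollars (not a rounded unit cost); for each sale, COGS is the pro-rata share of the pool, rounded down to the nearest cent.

After Jun 1: 45 on hand, pool $315.00 (≈ $7.0000 each)
After Jun 3: 382 on hand, pool $2,337.00 (≈ $6.1178 each)
After Jun 7: 477 on hand, pool $2,717.00 (≈ $5.6960 each)
After Jun 9: 797 on hand, pool $4,637.00 (≈ $5.8181 each)
Jun 11, sell 238: 238/797 × $4,637.00 → $1,384.70
After Jun 12: 857 on hand, pool $4,742.30 (≈ $5.5336 each)
Jun 14, sell 329: 329/857 × $4,742.30 → $1,820.55
After Jun 15: 651 on hand, pool $3,044.75 (≈ $4.6770 each)
Jun 16, sell 389: 389/651 × $3,044.75 → $1,819.36
Total COGS = $1,384.70 + $1,820.55 + $1,819.36 = $5,024.61
Ending inventory (cost pool remaining) = $1,225.39

COGS = $5,024.61; ending inventory = $1,225.39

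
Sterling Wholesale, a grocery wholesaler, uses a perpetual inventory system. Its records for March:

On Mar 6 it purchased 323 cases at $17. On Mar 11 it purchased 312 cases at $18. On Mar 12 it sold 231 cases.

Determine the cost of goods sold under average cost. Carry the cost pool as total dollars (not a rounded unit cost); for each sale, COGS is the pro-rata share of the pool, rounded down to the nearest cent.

After Mar 6: 323 on hand, pool $5,491.00 (≈ $17.0000 each)
After Mar 11: 635 on hand, pool $11,107.00 (≈ $17.4913 each)
Mar 12, sell 231: 231/635 × $11,107.00 → $4,040.49
Ending inventory (cost pool remaining) = $7,066.51

COGS = $4,040.49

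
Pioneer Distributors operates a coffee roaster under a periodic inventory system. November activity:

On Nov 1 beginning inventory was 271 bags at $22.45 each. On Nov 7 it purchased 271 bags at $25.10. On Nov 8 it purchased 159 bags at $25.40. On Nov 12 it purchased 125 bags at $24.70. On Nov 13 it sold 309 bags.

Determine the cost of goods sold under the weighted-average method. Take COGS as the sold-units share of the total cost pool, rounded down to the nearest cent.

Nov 13, sell 309: 309/826 × $20,012.15 → $7,486.38
Ending inventory (cost pool remaining) = $12,525.77

COGS = $7,486.38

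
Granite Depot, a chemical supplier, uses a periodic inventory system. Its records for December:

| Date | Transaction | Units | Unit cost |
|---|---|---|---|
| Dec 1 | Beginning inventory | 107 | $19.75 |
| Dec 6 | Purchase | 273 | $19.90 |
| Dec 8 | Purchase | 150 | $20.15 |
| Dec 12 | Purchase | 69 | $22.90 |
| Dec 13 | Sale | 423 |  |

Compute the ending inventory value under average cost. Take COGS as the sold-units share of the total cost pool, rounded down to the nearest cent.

Ending inventory = $3,569.53

Dec 13, sell 423: 423/599 × $12,148.55 → $8,579.02
Ending inventory (cost pool remaining) = $3,569.53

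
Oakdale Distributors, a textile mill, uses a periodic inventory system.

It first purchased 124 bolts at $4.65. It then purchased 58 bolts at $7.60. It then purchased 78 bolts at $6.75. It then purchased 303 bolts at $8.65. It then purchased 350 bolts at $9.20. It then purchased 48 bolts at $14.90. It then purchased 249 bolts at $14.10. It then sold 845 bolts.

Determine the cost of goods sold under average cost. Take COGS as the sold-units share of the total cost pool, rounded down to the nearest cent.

COGS = $8,108.47

Sale 1, sell 845: 845/1210 × $11,610.95 → $8,108.47
Ending inventory (cost pool remaining) = $3,502.48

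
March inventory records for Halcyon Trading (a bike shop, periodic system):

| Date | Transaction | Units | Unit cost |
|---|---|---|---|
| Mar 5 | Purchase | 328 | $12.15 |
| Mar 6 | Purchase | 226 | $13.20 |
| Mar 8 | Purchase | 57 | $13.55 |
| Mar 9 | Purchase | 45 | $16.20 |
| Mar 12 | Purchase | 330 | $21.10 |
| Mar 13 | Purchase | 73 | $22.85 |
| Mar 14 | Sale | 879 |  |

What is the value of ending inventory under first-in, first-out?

Mar 14, 879 sold [FIFO — oldest first]: 328 @ $12.15 + 226 @ $13.20 + 57 @ $13.55 + 45 @ $16.20 + 223 @ $21.10 = $13,175.05
Ending inventory: 107 @ $21.10 + 73 @ $22.85 = $3,925.75

Ending inventory = $3,925.75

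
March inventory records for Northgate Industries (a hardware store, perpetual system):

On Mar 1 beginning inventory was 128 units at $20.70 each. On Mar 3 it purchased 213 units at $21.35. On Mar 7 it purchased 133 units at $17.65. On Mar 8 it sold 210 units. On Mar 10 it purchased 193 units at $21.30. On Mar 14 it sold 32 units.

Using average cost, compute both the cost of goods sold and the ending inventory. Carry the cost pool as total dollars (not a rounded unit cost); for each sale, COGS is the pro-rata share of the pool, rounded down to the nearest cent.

COGS = $4,888.70; ending inventory = $8,766.80

After Mar 1: 128 on hand, pool $2,649.60 (≈ $20.7000 each)
After Mar 3: 341 on hand, pool $7,197.15 (≈ $21.1060 each)
After Mar 7: 474 on hand, pool $9,544.60 (≈ $20.1363 each)
Mar 8, sell 210: 210/474 × $9,544.60 → $4,228.62
After Mar 10: 457 on hand, pool $9,426.88 (≈ $20.6277 each)
Mar 14, sell 32: 32/457 × $9,426.88 → $660.08
Total COGS = $4,228.62 + $660.08 = $4,888.70
Ending inventory (cost pool remaining) = $8,766.80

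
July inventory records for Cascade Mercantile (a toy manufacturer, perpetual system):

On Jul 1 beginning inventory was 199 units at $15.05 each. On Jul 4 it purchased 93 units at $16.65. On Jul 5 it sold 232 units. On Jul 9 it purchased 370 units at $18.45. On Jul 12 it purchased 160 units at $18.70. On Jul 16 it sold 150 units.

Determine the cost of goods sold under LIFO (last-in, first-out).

Jul 5, 232 sold [LIFO — newest first]: 93 @ $16.65 + 139 @ $15.05 = $3,640.40
Jul 16, 150 sold [LIFO — newest first]: 150 @ $18.70 = $2,805.00
Total COGS = $3,640.40 + $2,805.00 = $6,445.40
Ending inventory: 60 @ $15.05 + 370 @ $18.45 + 10 @ $18.70 = $7,916.50

COGS = $6,445.40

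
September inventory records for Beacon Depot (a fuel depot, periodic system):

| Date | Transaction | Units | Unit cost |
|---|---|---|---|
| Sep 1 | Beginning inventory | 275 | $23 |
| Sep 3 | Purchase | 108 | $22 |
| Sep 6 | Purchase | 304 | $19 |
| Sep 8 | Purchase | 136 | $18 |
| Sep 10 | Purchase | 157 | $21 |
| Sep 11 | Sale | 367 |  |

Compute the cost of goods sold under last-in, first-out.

COGS = $7,151

Sep 11, 367 sold [LIFO — newest first]: 157 @ $21 + 136 @ $18 + 74 @ $19 = $7,151
Ending inventory: 275 @ $23 + 108 @ $22 + 230 @ $19 = $13,071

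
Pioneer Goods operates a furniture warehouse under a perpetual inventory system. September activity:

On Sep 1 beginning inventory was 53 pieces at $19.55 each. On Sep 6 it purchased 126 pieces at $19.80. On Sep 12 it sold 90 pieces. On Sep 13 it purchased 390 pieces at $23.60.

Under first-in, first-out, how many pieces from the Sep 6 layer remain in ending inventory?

89

Sep 12, 90 sold [FIFO — oldest first]: 53 @ $19.55 + 37 @ $19.80 = $1,768.75
Ending inventory: 89 @ $19.80 + 390 @ $23.60 = $10,966.20
Check: goods available $12,734.95 = COGS $1,768.75 + ending $10,966.20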